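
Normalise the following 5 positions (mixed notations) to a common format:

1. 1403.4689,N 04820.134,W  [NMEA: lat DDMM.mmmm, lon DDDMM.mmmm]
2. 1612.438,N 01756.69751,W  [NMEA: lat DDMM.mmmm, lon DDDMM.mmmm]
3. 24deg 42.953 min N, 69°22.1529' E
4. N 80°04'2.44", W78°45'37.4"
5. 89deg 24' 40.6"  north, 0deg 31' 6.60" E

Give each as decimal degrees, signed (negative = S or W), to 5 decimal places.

1. 14.05782, -48.33557
2. 16.20730, -17.94496
3. 24.71588, 69.36922
4. 80.06734, -78.76039
5. 89.41128, 0.51850

Point 1:
  Latitude: split at 2 digits → 14° and 3.4689′; 14 + 3.4689/60 = 14.057815
  N → positive
  Longitude: degrees = first 3 digits = 48, minutes = 20.134; 48 + 20.134/60 = 48.335567
  hemisphere W, so the sign is −
Point 2:
  Latitude: split at 2 digits → 16° and 12.438′; 16 + 12.438/60 = 16.207300
  N ⇒ keep positive
  Longitude: degrees = first 3 digits = 17, minutes = 56.69751; 17 + 56.69751/60 = 17.944959
  hemisphere W, so the sign is −
Point 3:
  Lat: 24 + 42.953/60 = 24.715883
  N → positive
  Lon: 22.1529′ = 0.369215°; total 69.369215
  E → positive
Point 4:
  Latitude: 4′ + 2.44″ = 4.04067′; 80 + 4.04067/60 = 80.067344
  N → positive
  Lon: 45′ + 37.4″ = 45.62333′; 78 + 45.62333/60 = 78.760389
  hemisphere W, so the sign is −
Point 5:
  Latitude: 89 + 24/60 + 40.6/3600 = 89.411278
  N → positive
  Longitude: 31′ + 6.6″ = 31.11000′; 0 + 31.11000/60 = 0.518500
  E ⇒ keep positive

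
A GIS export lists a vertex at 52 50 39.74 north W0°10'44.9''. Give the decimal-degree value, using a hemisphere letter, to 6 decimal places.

52.844372° N, 0.179139° W

φ: 52° + 50/60 + 39.74/3600 = 52 + 0.833333 + 0.011039 = 52.8443722
Lon: 0° + 10/60 + 44.9/3600 = 0 + 0.166667 + 0.012472 = 0.1791389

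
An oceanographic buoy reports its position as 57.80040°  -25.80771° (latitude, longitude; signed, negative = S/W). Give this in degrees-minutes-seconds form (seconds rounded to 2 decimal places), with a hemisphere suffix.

57°48′1.44″ N, 25°48′27.76″ W

φ: 0.800400° → 48.02400′; 0.02400 × 60 = 1.4400″
Longitude is negative → W; |value| = 25.807710
λ: 0.807710° → 48.46260′; 0.46260 × 60 = 27.7560″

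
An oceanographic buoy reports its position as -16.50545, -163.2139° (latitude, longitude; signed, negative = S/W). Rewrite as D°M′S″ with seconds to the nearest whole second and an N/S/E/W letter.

16°30′20″ S, 163°12′50″ W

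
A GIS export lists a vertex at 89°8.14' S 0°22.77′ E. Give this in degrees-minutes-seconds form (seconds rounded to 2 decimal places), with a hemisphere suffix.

Latitude: 8.14000′ → 8′ and 0.14000 × 60 = 8.4000″
Longitude: 22.77000′ → 22′ and 0.77000 × 60 = 46.2000″

89°08′8.40″ S, 0°22′46.20″ E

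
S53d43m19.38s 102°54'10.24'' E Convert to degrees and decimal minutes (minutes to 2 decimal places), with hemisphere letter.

53° 43.32′ S, 102° 54.17′ E

φ: 43 + 19.38/60 = 43.3230′
Longitude: seconds/60 = 0.17067; minutes = 54 + 0.17067 = 54.1707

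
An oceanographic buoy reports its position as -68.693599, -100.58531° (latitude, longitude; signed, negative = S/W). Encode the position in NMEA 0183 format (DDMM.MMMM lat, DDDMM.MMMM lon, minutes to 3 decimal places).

6841.616,S / 10035.119,W

Latitude is negative → S; |value| = 68.693599
φ: 68° + 0.693599 × 60 = 68° 41.61594′
Longitude is negative → W; |value| = 100.585310
Longitude: 100° + 0.585310 × 60 = 100° 35.11860′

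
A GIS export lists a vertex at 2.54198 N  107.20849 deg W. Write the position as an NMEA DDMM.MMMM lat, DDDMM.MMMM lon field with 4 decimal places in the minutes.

φ: 2° + 0.541980 × 60 = 2° 32.518800′
λ: fractional part 0.208490 → 12.509400 minutes

0232.5188,N / 10712.5094,W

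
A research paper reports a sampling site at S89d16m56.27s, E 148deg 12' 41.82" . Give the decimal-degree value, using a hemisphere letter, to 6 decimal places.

φ: 89° + 16/60 + 56.27/3600 = 89 + 0.266667 + 0.015631 = 89.2822972
λ: 148° + 12/60 + 41.82/3600 = 148 + 0.200000 + 0.011617 = 148.2116167

89.282297° S, 148.211617° E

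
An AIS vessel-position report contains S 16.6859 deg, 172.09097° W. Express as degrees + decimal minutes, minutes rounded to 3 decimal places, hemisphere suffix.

16° 41.154′ S, 172° 5.458′ W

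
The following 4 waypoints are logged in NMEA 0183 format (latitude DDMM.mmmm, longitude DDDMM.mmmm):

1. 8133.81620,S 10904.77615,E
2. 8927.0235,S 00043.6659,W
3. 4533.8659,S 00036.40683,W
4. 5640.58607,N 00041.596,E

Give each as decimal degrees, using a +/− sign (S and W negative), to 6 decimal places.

1. -81.563603, 109.079603
2. -89.450392, -0.727765
3. -45.564432, -0.606781
4. 56.676435, 0.693267

Point 1:
  Lat: degrees = first 2 digits = 81, minutes = 33.8162; 81 + 33.8162/60 = 81.5636033
  S ⇒ negate
  Lon: split at 3 digits → 109° and 4.77615′; 109 + 4.77615/60 = 109.0796025
  E ⇒ keep positive
Point 2:
  Lat: degrees = first 2 digits = 89, minutes = 27.0235; 89 + 27.0235/60 = 89.4503917
  S ⇒ negate
  Lon: degrees = first 3 digits = 0, minutes = 43.6659; 0 + 43.6659/60 = 0.7277650
  W → negative
Point 3:
  φ: split at 2 digits → 45° and 33.8659′; 45 + 33.8659/60 = 45.5644317
  hemisphere S, so the sign is −
  Lon: degrees = first 3 digits = 0, minutes = 36.40683; 0 + 36.40683/60 = 0.6067805
  W → negative
Point 4:
  φ: degrees = first 2 digits = 56, minutes = 40.58607; 56 + 40.58607/60 = 56.6764345
  N → positive
  Longitude: degrees = first 3 digits = 0, minutes = 41.596; 0 + 41.596/60 = 0.6932667
  E ⇒ keep positive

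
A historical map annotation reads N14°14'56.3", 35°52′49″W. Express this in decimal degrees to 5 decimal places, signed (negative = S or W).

14.24897, -35.88028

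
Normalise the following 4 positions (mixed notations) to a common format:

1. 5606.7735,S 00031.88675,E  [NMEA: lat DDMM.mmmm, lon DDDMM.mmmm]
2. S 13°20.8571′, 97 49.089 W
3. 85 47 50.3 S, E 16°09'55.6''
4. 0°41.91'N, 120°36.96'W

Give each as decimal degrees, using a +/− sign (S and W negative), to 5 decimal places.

1. -56.11289, 0.53145
2. -13.34762, -97.81815
3. -85.79731, 16.16544
4. 0.69850, -120.61600

Point 1:
  φ: degrees = first 2 digits = 56, minutes = 6.7735; 56 + 6.7735/60 = 56.112892
  hemisphere S, so the sign is −
  λ: split at 3 digits → 000° and 31.88675′; 0 + 31.88675/60 = 0.531446
  E ⇒ keep positive
Point 2:
  Lat: 13 + 20.8571/60 = 13.347618
  S ⇒ negate
  λ: 49.089′ = 0.818150°; total 97.818150
  W → negative
Point 3:
  Lat: 85° + 47/60 + 50.3/3600 = 85 + 0.783333 + 0.013972 = 85.797306
  S ⇒ negate
  Longitude: 16 + 9/60 + 55.6/3600 = 16.165444
  E → positive
Point 4:
  Lat: 0 + 41.91/60 = 0.698500
  N → positive
  Lon: 120 + 36.96/60 = 120.616000
  hemisphere W, so the sign is −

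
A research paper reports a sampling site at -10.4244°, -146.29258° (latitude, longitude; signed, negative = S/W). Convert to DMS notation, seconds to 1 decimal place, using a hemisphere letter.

10°25′27.8″ S, 146°17′33.3″ W

Latitude is negative → S; |value| = 10.424400
Latitude: whole degrees 10; 25.46400′ → 25′ and 27.840″
Longitude is negative → W; |value| = 146.292580
Lon: 0.292580° → 17.55480′; 0.55480 × 60 = 33.288″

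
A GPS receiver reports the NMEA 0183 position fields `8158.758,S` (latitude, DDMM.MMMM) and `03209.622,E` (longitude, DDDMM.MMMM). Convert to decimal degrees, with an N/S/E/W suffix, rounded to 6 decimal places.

Lat: split at 2 digits → 81° and 58.758′; 81 + 58.758/60 = 81.9793000
Longitude: split at 3 digits → 032° and 9.622′; 32 + 9.622/60 = 32.1603667

81.979300° S, 32.160367° E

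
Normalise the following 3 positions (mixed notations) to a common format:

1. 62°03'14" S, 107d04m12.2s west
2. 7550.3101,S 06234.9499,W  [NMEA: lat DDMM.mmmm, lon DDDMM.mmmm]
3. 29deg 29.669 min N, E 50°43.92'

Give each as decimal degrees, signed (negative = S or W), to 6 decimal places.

1. -62.053889, -107.070056
2. -75.838502, -62.582498
3. 29.494483, 50.732000

Point 1:
  Latitude: 62° + 3/60 + 14/3600 = 62 + 0.050000 + 0.003889 = 62.0538889
  S ⇒ negate
  λ: 107° + 4/60 + 12.2/3600 = 107 + 0.066667 + 0.003389 = 107.0700556
  hemisphere W, so the sign is −
Point 2:
  Latitude: split at 2 digits → 75° and 50.3101′; 75 + 50.3101/60 = 75.8385017
  hemisphere S, so the sign is −
  Lon: degrees = first 3 digits = 62, minutes = 34.9499; 62 + 34.9499/60 = 62.5824983
  W ⇒ negate
Point 3:
  φ: 29 + 29.669/60 = 29.4944833
  N → positive
  Longitude: 50 + 43.92/60 = 50.7320000
  E → positive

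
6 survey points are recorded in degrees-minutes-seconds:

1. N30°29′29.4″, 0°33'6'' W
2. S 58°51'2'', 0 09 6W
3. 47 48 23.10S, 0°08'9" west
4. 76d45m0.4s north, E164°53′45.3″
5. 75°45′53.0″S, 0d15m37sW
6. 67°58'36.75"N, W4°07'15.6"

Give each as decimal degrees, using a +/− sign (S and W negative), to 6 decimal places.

Point 1:
  Latitude: 30° + 29/60 + 29.4/3600 = 30 + 0.483333 + 0.008167 = 30.4915000
  N ⇒ keep positive
  λ: 0° + 33/60 + 6/3600 = 0 + 0.550000 + 0.001667 = 0.5516667
  W → negative
Point 2:
  Latitude: 58 + 51/60 + 2/3600 = 58.8505556
  hemisphere S, so the sign is −
  Longitude: 0 + 9/60 + 6/3600 = 0.1516667
  W → negative
Point 3:
  Latitude: 48′ + 23.1″ = 48.38500′; 47 + 48.38500/60 = 47.8064167
  S ⇒ negate
  Lon: 0 + 8/60 + 9/3600 = 0.1358333
  W → negative
Point 4:
  Lat: 76° + 45/60 + 0.4/3600 = 76 + 0.750000 + 0.000111 = 76.7501111
  N ⇒ keep positive
  λ: 53′ + 45.3″ = 53.75500′; 164 + 53.75500/60 = 164.8959167
  E ⇒ keep positive
Point 5:
  φ: 45′ + 53″ = 45.88333′; 75 + 45.88333/60 = 75.7647222
  S → negative
  Longitude: 0° + 15/60 + 37/3600 = 0 + 0.250000 + 0.010278 = 0.2602778
  W → negative
Point 6:
  φ: 67° + 58/60 + 36.75/3600 = 67 + 0.966667 + 0.010208 = 67.9768750
  N ⇒ keep positive
  Longitude: 4° + 7/60 + 15.6/3600 = 4 + 0.116667 + 0.004333 = 4.1210000
  W ⇒ negate

1. 30.491500, -0.551667
2. -58.850556, -0.151667
3. -47.806417, -0.135833
4. 76.750111, 164.895917
5. -75.764722, -0.260278
6. 67.976875, -4.121000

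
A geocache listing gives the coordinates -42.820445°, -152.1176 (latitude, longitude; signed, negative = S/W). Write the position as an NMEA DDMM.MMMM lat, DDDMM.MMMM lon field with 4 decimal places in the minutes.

Latitude is negative → S; |value| = 42.820445
Latitude: fractional part 0.820445 → 49.226700 minutes
Longitude is negative → W; |value| = 152.117600
Longitude: fractional part 0.117600 → 7.056000 minutes

4249.2267,S / 15207.0560,W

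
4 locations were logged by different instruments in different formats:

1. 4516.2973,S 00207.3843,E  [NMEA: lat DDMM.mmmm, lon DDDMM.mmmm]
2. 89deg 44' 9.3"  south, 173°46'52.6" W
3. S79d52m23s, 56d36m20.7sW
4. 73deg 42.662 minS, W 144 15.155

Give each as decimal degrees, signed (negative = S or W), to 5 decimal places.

Point 1:
  Lat: split at 2 digits → 45° and 16.2973′; 45 + 16.2973/60 = 45.271622
  S ⇒ negate
  Longitude: degrees = first 3 digits = 2, minutes = 7.3843; 2 + 7.3843/60 = 2.123072
  E ⇒ keep positive
Point 2:
  Latitude: 44′ + 9.3″ = 44.15500′; 89 + 44.15500/60 = 89.735917
  S → negative
  Longitude: 173° + 46/60 + 52.6/3600 = 173 + 0.766667 + 0.014611 = 173.781278
  hemisphere W, so the sign is −
Point 3:
  Latitude: 52′ + 23″ = 52.38333′; 79 + 52.38333/60 = 79.873056
  S ⇒ negate
  Lon: 56 + 36/60 + 20.7/3600 = 56.605750
  hemisphere W, so the sign is −
Point 4:
  Latitude: 42.662′ = 0.711033°; total 73.711033
  S → negative
  Longitude: 15.155′ = 0.252583°; total 144.252583
  W → negative

1. -45.27162, 2.12307
2. -89.73592, -173.78128
3. -79.87306, -56.60575
4. -73.71103, -144.25258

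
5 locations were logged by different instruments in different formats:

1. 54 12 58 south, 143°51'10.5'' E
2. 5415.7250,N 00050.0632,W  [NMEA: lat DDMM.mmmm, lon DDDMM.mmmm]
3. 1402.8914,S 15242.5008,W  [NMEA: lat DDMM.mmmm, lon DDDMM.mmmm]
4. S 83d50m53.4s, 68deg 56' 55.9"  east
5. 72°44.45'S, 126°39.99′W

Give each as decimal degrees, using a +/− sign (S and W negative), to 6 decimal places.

Point 1:
  Latitude: 12′ + 58″ = 12.96667′; 54 + 12.96667/60 = 54.2161111
  S ⇒ negate
  Lon: 143 + 51/60 + 10.5/3600 = 143.8529167
  E → positive
Point 2:
  φ: degrees = first 2 digits = 54, minutes = 15.725; 54 + 15.725/60 = 54.2620833
  N → positive
  Lon: split at 3 digits → 000° and 50.0632′; 0 + 50.0632/60 = 0.8343867
  hemisphere W, so the sign is −
Point 3:
  φ: degrees = first 2 digits = 14, minutes = 2.8914; 14 + 2.8914/60 = 14.0481900
  S → negative
  Longitude: degrees = first 3 digits = 152, minutes = 42.5008; 152 + 42.5008/60 = 152.7083467
  W → negative
Point 4:
  φ: 83° + 50/60 + 53.4/3600 = 83 + 0.833333 + 0.014833 = 83.8481667
  S ⇒ negate
  Lon: 68 + 56/60 + 55.9/3600 = 68.9488611
  E → positive
Point 5:
  φ: 72 + 44.45/60 = 72.7408333
  S ⇒ negate
  λ: 39.99′ = 0.666500°; total 126.6665000
  W ⇒ negate

1. -54.216111, 143.852917
2. 54.262083, -0.834387
3. -14.048190, -152.708347
4. -83.848167, 68.948861
5. -72.740833, -126.666500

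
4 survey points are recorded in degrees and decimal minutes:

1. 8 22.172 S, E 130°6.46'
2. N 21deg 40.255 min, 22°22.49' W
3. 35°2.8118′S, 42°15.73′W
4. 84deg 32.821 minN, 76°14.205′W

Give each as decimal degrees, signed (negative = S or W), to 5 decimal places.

1. -8.36953, 130.10767
2. 21.67092, -22.37483
3. -35.04686, -42.26217
4. 84.54702, -76.23675

Point 1:
  Lat: 8 + 22.172/60 = 8.369533
  S ⇒ negate
  λ: 130 + 6.46/60 = 130.107667
  E → positive
Point 2:
  Lat: 40.255′ = 0.670917°; total 21.670917
  N ⇒ keep positive
  Lon: 22.49′ = 0.374833°; total 22.374833
  W → negative
Point 3:
  φ: 35 + 2.8118/60 = 35.046863
  S ⇒ negate
  λ: 42 + 15.73/60 = 42.262167
  hemisphere W, so the sign is −
Point 4:
  Latitude: 32.821′ = 0.547017°; total 84.547017
  N ⇒ keep positive
  Lon: 14.205′ = 0.236750°; total 76.236750
  W → negative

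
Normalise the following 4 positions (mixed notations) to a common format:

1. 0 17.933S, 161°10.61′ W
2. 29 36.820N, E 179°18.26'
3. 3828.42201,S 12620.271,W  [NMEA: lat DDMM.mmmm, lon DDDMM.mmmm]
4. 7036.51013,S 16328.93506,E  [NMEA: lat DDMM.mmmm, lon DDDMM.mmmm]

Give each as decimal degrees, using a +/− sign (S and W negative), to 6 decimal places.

1. -0.298883, -161.176833
2. 29.613667, 179.304333
3. -38.473700, -126.337850
4. -70.608502, 163.482251

Point 1:
  Latitude: 0 + 17.933/60 = 0.2988833
  S → negative
  λ: 161 + 10.61/60 = 161.1768333
  W → negative
Point 2:
  Latitude: 29 + 36.82/60 = 29.6136667
  N ⇒ keep positive
  Longitude: 18.26′ = 0.304333°; total 179.3043333
  E ⇒ keep positive
Point 3:
  Latitude: degrees = first 2 digits = 38, minutes = 28.42201; 38 + 28.42201/60 = 38.4737002
  S ⇒ negate
  Longitude: degrees = first 3 digits = 126, minutes = 20.271; 126 + 20.271/60 = 126.3378500
  W ⇒ negate
Point 4:
  Latitude: split at 2 digits → 70° and 36.51013′; 70 + 36.51013/60 = 70.6085022
  hemisphere S, so the sign is −
  λ: split at 3 digits → 163° and 28.93506′; 163 + 28.93506/60 = 163.4822510
  E ⇒ keep positive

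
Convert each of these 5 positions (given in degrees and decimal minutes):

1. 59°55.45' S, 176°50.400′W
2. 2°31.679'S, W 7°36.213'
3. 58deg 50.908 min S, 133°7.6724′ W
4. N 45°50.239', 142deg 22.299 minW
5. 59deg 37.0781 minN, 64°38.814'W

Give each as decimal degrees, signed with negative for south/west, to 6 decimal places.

Point 1:
  Latitude: 55.45′ = 0.924167°; total 59.9241667
  S ⇒ negate
  Longitude: 176 + 50.4/60 = 176.8400000
  hemisphere W, so the sign is −
Point 2:
  φ: 2 + 31.679/60 = 2.5279833
  hemisphere S, so the sign is −
  Longitude: 36.213′ = 0.603550°; total 7.6035500
  hemisphere W, so the sign is −
Point 3:
  Lat: 50.908′ = 0.848467°; total 58.8484667
  S ⇒ negate
  Longitude: 7.6724′ = 0.127873°; total 133.1278733
  W → negative
Point 4:
  Latitude: 50.239′ = 0.837317°; total 45.8373167
  N → positive
  λ: 142 + 22.299/60 = 142.3716500
  W ⇒ negate
Point 5:
  φ: 37.0781′ = 0.617968°; total 59.6179683
  N → positive
  Longitude: 64 + 38.814/60 = 64.6469000
  W → negative

1. -59.924167, -176.840000
2. -2.527983, -7.603550
3. -58.848467, -133.127873
4. 45.837317, -142.371650
5. 59.617968, -64.646900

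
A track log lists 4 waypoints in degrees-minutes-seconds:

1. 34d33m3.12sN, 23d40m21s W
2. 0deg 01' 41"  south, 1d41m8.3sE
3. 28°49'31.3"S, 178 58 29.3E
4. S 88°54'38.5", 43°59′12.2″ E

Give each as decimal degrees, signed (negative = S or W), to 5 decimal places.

Point 1:
  φ: 34° + 33/60 + 3.12/3600 = 34 + 0.550000 + 0.000867 = 34.550867
  N ⇒ keep positive
  λ: 40′ + 21″ = 40.35000′; 23 + 40.35000/60 = 23.672500
  W ⇒ negate
Point 2:
  Latitude: 1′ + 41″ = 1.68333′; 0 + 1.68333/60 = 0.028056
  S → negative
  Longitude: 1 + 41/60 + 8.3/3600 = 1.685639
  E → positive
Point 3:
  Lat: 28° + 49/60 + 31.3/3600 = 28 + 0.816667 + 0.008694 = 28.825361
  S ⇒ negate
  Lon: 58′ + 29.3″ = 58.48833′; 178 + 58.48833/60 = 178.974806
  E → positive
Point 4:
  φ: 88 + 54/60 + 38.5/3600 = 88.910694
  S → negative
  λ: 43 + 59/60 + 12.2/3600 = 43.986722
  E → positive

1. 34.55087, -23.67250
2. -0.02806, 1.68564
3. -28.82536, 178.97481
4. -88.91069, 43.98672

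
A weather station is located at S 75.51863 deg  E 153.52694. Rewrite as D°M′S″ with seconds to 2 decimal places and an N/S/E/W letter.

75°31′7.07″ S, 153°31′36.98″ E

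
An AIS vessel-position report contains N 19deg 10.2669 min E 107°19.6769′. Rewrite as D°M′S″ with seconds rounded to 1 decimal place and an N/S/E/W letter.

Lat: fractional minutes 0.26690 × 60 = 16.014″
Lon: 19.67690′ → 19′ and 0.67690 × 60 = 40.614″

19°10′16.0″ N, 107°19′40.6″ E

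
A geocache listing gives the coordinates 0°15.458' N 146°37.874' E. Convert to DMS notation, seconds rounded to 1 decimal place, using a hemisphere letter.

Lat: fractional minutes 0.45800 × 60 = 27.480″
Longitude: 37.87400′ → 37′ and 0.87400 × 60 = 52.440″

0°15′27.5″ N, 146°37′52.4″ E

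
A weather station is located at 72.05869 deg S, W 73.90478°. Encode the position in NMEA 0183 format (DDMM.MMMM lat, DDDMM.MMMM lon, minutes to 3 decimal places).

7203.521,S / 07354.287,W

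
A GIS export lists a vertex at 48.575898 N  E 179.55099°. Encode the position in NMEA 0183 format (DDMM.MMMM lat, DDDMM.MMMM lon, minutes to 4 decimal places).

φ: fractional part 0.575898 → 34.553880 minutes
Lon: 179° + 0.550990 × 60 = 179° 33.059400′

4834.5539,N / 17933.0594,E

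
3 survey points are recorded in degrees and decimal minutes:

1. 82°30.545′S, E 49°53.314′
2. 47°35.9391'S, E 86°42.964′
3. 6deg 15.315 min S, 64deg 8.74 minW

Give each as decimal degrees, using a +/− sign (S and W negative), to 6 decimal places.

Point 1:
  φ: 82 + 30.545/60 = 82.5090833
  S ⇒ negate
  Longitude: 49 + 53.314/60 = 49.8885667
  E → positive
Point 2:
  φ: 35.9391′ = 0.598985°; total 47.5989850
  hemisphere S, so the sign is −
  Longitude: 42.964′ = 0.716067°; total 86.7160667
  E → positive
Point 3:
  Latitude: 15.315′ = 0.255250°; total 6.2552500
  S ⇒ negate
  λ: 8.74′ = 0.145667°; total 64.1456667
  hemisphere W, so the sign is −

1. -82.509083, 49.888567
2. -47.598985, 86.716067
3. -6.255250, -64.145667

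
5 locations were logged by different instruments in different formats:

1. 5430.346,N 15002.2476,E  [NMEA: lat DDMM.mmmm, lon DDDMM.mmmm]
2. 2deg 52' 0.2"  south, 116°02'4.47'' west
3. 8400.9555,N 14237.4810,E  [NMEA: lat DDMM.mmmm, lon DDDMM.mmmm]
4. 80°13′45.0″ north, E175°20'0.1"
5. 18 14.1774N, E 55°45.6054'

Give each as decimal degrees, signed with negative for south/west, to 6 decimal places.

Point 1:
  φ: degrees = first 2 digits = 54, minutes = 30.346; 54 + 30.346/60 = 54.5057667
  N → positive
  λ: split at 3 digits → 150° and 2.2476′; 150 + 2.2476/60 = 150.0374600
  E → positive
Point 2:
  Latitude: 2 + 52/60 + 0.2/3600 = 2.8667222
  hemisphere S, so the sign is −
  Longitude: 116° + 2/60 + 4.47/3600 = 116 + 0.033333 + 0.001242 = 116.0345750
  W ⇒ negate
Point 3:
  Lat: degrees = first 2 digits = 84, minutes = 0.9555; 84 + 0.9555/60 = 84.0159250
  N → positive
  Longitude: degrees = first 3 digits = 142, minutes = 37.481; 142 + 37.481/60 = 142.6246833
  E ⇒ keep positive
Point 4:
  Lat: 80° + 13/60 + 45/3600 = 80 + 0.216667 + 0.012500 = 80.2291667
  N → positive
  λ: 175 + 20/60 + 0.1/3600 = 175.3333611
  E ⇒ keep positive
Point 5:
  Latitude: 18 + 14.1774/60 = 18.2362900
  N → positive
  Lon: 45.6054′ = 0.760090°; total 55.7600900
  E ⇒ keep positive

1. 54.505767, 150.037460
2. -2.866722, -116.034575
3. 84.015925, 142.624683
4. 80.229167, 175.333361
5. 18.236290, 55.760090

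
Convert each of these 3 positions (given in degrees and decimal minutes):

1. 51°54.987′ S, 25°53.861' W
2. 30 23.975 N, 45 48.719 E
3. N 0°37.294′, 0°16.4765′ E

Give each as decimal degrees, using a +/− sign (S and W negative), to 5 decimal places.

1. -51.91645, -25.89768
2. 30.39958, 45.81198
3. 0.62157, 0.27461

Point 1:
  φ: 51 + 54.987/60 = 51.916450
  hemisphere S, so the sign is −
  Longitude: 53.861′ = 0.897683°; total 25.897683
  W ⇒ negate
Point 2:
  Lat: 30 + 23.975/60 = 30.399583
  N → positive
  λ: 45 + 48.719/60 = 45.811983
  E → positive
Point 3:
  Latitude: 0 + 37.294/60 = 0.621567
  N → positive
  Lon: 0 + 16.4765/60 = 0.274608
  E → positive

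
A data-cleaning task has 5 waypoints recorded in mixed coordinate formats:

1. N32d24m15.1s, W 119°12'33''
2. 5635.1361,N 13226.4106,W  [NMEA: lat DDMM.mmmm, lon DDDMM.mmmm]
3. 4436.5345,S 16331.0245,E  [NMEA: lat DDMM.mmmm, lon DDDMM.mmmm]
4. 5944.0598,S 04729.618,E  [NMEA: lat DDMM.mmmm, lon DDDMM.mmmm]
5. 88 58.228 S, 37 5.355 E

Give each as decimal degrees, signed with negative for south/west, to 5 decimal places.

Point 1:
  φ: 24′ + 15.1″ = 24.25167′; 32 + 24.25167/60 = 32.404194
  N → positive
  Lon: 119 + 12/60 + 33/3600 = 119.209167
  hemisphere W, so the sign is −
Point 2:
  Lat: degrees = first 2 digits = 56, minutes = 35.1361; 56 + 35.1361/60 = 56.585602
  N → positive
  Longitude: split at 3 digits → 132° and 26.4106′; 132 + 26.4106/60 = 132.440177
  W → negative
Point 3:
  Lat: degrees = first 2 digits = 44, minutes = 36.5345; 44 + 36.5345/60 = 44.608908
  S ⇒ negate
  λ: split at 3 digits → 163° and 31.0245′; 163 + 31.0245/60 = 163.517075
  E ⇒ keep positive
Point 4:
  Lat: split at 2 digits → 59° and 44.0598′; 59 + 44.0598/60 = 59.734330
  hemisphere S, so the sign is −
  λ: split at 3 digits → 047° and 29.618′; 47 + 29.618/60 = 47.493633
  E → positive
Point 5:
  Lat: 88 + 58.228/60 = 88.970467
  S ⇒ negate
  λ: 37 + 5.355/60 = 37.089250
  E → positive

1. 32.40419, -119.20917
2. 56.58560, -132.44018
3. -44.60891, 163.51708
4. -59.73433, 47.49363
5. -88.97047, 37.08925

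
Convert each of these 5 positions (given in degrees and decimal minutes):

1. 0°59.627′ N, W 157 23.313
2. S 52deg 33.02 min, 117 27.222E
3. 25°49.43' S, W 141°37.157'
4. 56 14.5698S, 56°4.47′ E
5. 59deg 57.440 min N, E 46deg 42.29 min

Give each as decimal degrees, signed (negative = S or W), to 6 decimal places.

Point 1:
  Latitude: 0 + 59.627/60 = 0.9937833
  N → positive
  Longitude: 157 + 23.313/60 = 157.3885500
  W ⇒ negate
Point 2:
  Lat: 33.02′ = 0.550333°; total 52.5503333
  S ⇒ negate
  Longitude: 27.222′ = 0.453700°; total 117.4537000
  E → positive
Point 3:
  Latitude: 25 + 49.43/60 = 25.8238333
  hemisphere S, so the sign is −
  λ: 141 + 37.157/60 = 141.6192833
  W → negative
Point 4:
  φ: 14.5698′ = 0.242830°; total 56.2428300
  S ⇒ negate
  Lon: 4.47′ = 0.074500°; total 56.0745000
  E ⇒ keep positive
Point 5:
  Lat: 57.44′ = 0.957333°; total 59.9573333
  N ⇒ keep positive
  λ: 46 + 42.29/60 = 46.7048333
  E → positive

1. 0.993783, -157.388550
2. -52.550333, 117.453700
3. -25.823833, -141.619283
4. -56.242830, 56.074500
5. 59.957333, 46.704833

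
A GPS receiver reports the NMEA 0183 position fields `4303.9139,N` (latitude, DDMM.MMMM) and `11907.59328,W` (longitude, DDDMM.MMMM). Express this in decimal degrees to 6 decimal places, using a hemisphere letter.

Latitude: degrees = first 2 digits = 43, minutes = 3.9139; 43 + 3.9139/60 = 43.0652317
Lon: split at 3 digits → 119° and 7.59328′; 119 + 7.59328/60 = 119.1265547

43.065232° N, 119.126555° W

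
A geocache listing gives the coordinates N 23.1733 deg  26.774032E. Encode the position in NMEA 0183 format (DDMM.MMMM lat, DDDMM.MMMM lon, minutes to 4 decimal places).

Lat: fractional part 0.173300 → 10.398000 minutes
λ: fractional part 0.774032 → 46.441920 minutes

2310.3980,N / 02646.4419,E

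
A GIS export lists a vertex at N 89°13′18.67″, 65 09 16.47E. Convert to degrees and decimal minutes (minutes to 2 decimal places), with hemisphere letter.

89° 13.31′ N, 65° 9.27′ E

φ: seconds/60 = 0.31117; minutes = 13 + 0.31117 = 13.3112
λ: seconds/60 = 0.27450; minutes = 9 + 0.27450 = 9.2745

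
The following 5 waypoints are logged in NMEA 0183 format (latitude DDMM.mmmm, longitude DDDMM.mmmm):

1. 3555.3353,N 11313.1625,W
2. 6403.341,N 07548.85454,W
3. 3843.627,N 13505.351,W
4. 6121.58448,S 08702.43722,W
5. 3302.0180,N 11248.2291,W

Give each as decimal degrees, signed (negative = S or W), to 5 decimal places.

Point 1:
  φ: split at 2 digits → 35° and 55.3353′; 35 + 55.3353/60 = 35.922255
  N ⇒ keep positive
  Lon: split at 3 digits → 113° and 13.1625′; 113 + 13.1625/60 = 113.219375
  hemisphere W, so the sign is −
Point 2:
  φ: split at 2 digits → 64° and 3.341′; 64 + 3.341/60 = 64.055683
  N → positive
  λ: degrees = first 3 digits = 75, minutes = 48.85454; 75 + 48.85454/60 = 75.814242
  hemisphere W, so the sign is −
Point 3:
  Lat: split at 2 digits → 38° and 43.627′; 38 + 43.627/60 = 38.727117
  N → positive
  λ: degrees = first 3 digits = 135, minutes = 5.351; 135 + 5.351/60 = 135.089183
  W → negative
Point 4:
  φ: split at 2 digits → 61° and 21.58448′; 61 + 21.58448/60 = 61.359741
  hemisphere S, so the sign is −
  λ: split at 3 digits → 087° and 2.43722′; 87 + 2.43722/60 = 87.040620
  W ⇒ negate
Point 5:
  Lat: degrees = first 2 digits = 33, minutes = 2.018; 33 + 2.018/60 = 33.033633
  N ⇒ keep positive
  Lon: degrees = first 3 digits = 112, minutes = 48.2291; 112 + 48.2291/60 = 112.803818
  W ⇒ negate

1. 35.92226, -113.21938
2. 64.05568, -75.81424
3. 38.72712, -135.08918
4. -61.35974, -87.04062
5. 33.03363, -112.80382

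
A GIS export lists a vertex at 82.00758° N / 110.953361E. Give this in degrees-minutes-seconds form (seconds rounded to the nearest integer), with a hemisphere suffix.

82°00′27″ N, 110°57′12″ E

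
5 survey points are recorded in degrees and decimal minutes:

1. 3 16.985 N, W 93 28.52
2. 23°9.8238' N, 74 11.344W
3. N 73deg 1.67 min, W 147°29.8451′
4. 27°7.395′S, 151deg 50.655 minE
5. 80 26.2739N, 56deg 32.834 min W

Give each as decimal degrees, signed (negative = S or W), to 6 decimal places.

Point 1:
  Lat: 16.985′ = 0.283083°; total 3.2830833
  N → positive
  Lon: 28.52′ = 0.475333°; total 93.4753333
  W ⇒ negate
Point 2:
  Lat: 9.8238′ = 0.163730°; total 23.1637300
  N ⇒ keep positive
  Longitude: 74 + 11.344/60 = 74.1890667
  W → negative
Point 3:
  Lat: 73 + 1.67/60 = 73.0278333
  N ⇒ keep positive
  Lon: 147 + 29.8451/60 = 147.4974183
  hemisphere W, so the sign is −
Point 4:
  φ: 27 + 7.395/60 = 27.1232500
  S → negative
  Longitude: 50.655′ = 0.844250°; total 151.8442500
  E ⇒ keep positive
Point 5:
  Lat: 26.2739′ = 0.437898°; total 80.4378983
  N ⇒ keep positive
  Lon: 56 + 32.834/60 = 56.5472333
  W ⇒ negate

1. 3.283083, -93.475333
2. 23.163730, -74.189067
3. 73.027833, -147.497418
4. -27.123250, 151.844250
5. 80.437898, -56.547233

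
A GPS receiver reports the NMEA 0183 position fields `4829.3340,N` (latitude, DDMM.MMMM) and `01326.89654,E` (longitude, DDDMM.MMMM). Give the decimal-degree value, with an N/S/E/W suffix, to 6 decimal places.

48.488900° N, 13.448276° E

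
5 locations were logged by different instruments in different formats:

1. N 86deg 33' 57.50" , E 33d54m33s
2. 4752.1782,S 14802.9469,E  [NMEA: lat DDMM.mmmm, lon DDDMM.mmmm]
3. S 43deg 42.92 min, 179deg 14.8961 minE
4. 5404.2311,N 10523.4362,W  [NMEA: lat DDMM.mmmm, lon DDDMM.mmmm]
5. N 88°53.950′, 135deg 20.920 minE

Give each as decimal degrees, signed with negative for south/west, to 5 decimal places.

1. 86.56597, 33.90917
2. -47.86964, 148.04912
3. -43.71533, 179.24827
4. 54.07052, -105.39060
5. 88.89917, 135.34867

Point 1:
  Latitude: 86 + 33/60 + 57.5/3600 = 86.565972
  N ⇒ keep positive
  λ: 33° + 54/60 + 33/3600 = 33 + 0.900000 + 0.009167 = 33.909167
  E → positive
Point 2:
  Latitude: split at 2 digits → 47° and 52.1782′; 47 + 52.1782/60 = 47.869637
  S ⇒ negate
  λ: split at 3 digits → 148° and 2.9469′; 148 + 2.9469/60 = 148.049115
  E ⇒ keep positive
Point 3:
  Lat: 42.92′ = 0.715333°; total 43.715333
  S → negative
  Longitude: 179 + 14.8961/60 = 179.248268
  E ⇒ keep positive
Point 4:
  φ: split at 2 digits → 54° and 4.2311′; 54 + 4.2311/60 = 54.070518
  N ⇒ keep positive
  Longitude: degrees = first 3 digits = 105, minutes = 23.4362; 105 + 23.4362/60 = 105.390603
  hemisphere W, so the sign is −
Point 5:
  Latitude: 88 + 53.95/60 = 88.899167
  N ⇒ keep positive
  Lon: 135 + 20.92/60 = 135.348667
  E ⇒ keep positive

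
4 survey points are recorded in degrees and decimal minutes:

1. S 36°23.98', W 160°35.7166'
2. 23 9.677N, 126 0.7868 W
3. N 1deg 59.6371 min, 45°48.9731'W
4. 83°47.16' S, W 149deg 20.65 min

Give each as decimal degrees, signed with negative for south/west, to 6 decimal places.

1. -36.399667, -160.595277
2. 23.161283, -126.013113
3. 1.993952, -45.816218
4. -83.786000, -149.344167

Point 1:
  Lat: 23.98′ = 0.399667°; total 36.3996667
  S ⇒ negate
  λ: 160 + 35.7166/60 = 160.5952767
  W → negative
Point 2:
  Lat: 9.677′ = 0.161283°; total 23.1612833
  N ⇒ keep positive
  Lon: 126 + 0.7868/60 = 126.0131133
  W ⇒ negate
Point 3:
  Lat: 59.6371′ = 0.993952°; total 1.9939517
  N ⇒ keep positive
  Longitude: 45 + 48.9731/60 = 45.8162183
  W ⇒ negate
Point 4:
  φ: 83 + 47.16/60 = 83.7860000
  S → negative
  Longitude: 149 + 20.65/60 = 149.3441667
  W → negative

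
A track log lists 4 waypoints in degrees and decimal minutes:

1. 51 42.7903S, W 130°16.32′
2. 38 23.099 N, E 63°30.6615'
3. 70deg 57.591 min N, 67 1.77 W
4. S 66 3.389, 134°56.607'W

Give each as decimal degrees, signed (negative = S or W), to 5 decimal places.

Point 1:
  Latitude: 42.7903′ = 0.713172°; total 51.713172
  hemisphere S, so the sign is −
  Longitude: 130 + 16.32/60 = 130.272000
  hemisphere W, so the sign is −
Point 2:
  Latitude: 38 + 23.099/60 = 38.384983
  N → positive
  Lon: 63 + 30.6615/60 = 63.511025
  E → positive
Point 3:
  Latitude: 57.591′ = 0.959850°; total 70.959850
  N ⇒ keep positive
  λ: 1.77′ = 0.029500°; total 67.029500
  W → negative
Point 4:
  Latitude: 3.389′ = 0.056483°; total 66.056483
  S → negative
  λ: 56.607′ = 0.943450°; total 134.943450
  W → negative

1. -51.71317, -130.27200
2. 38.38498, 63.51103
3. 70.95985, -67.02950
4. -66.05648, -134.94345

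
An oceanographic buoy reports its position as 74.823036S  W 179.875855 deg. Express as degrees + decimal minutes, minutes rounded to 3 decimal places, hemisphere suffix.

74° 49.382′ S, 179° 52.551′ W

Lat: minutes = (74.823036 − 74) × 60 = 49.38216
Lon: 179° + 0.875855 × 60 = 179° 52.55130′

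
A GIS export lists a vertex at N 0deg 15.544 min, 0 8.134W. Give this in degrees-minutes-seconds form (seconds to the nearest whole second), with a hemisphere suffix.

0°15′33″ N, 0°08′8″ W

Lat: 15.54400′ → 15′ and 0.54400 × 60 = 32.64″
Longitude: 8.13400′ → 8′ and 0.13400 × 60 = 8.04″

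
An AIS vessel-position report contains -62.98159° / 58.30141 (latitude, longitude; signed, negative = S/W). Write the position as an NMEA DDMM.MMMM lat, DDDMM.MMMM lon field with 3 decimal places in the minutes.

Latitude is negative → S; |value| = 62.981590
φ: minutes = (62.981590 − 62) × 60 = 58.89540
Lon: fractional part 0.301410 → 18.08460 minutes

6258.895,S / 05818.085,E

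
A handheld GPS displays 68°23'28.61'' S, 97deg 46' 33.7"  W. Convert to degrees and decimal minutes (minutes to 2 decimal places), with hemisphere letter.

Lat: seconds/60 = 0.47683; minutes = 23 + 0.47683 = 23.4768
Longitude: 46 + 33.7/60 = 46.5617′

68° 23.48′ S, 97° 46.56′ W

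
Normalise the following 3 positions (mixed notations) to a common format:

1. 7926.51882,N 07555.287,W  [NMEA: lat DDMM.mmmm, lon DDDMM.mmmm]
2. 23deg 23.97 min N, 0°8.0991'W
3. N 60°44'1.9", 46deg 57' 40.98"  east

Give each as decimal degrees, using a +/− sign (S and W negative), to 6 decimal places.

Point 1:
  Latitude: degrees = first 2 digits = 79, minutes = 26.51882; 79 + 26.51882/60 = 79.4419803
  N ⇒ keep positive
  Longitude: split at 3 digits → 075° and 55.287′; 75 + 55.287/60 = 75.9214500
  hemisphere W, so the sign is −
Point 2:
  Latitude: 23.97′ = 0.399500°; total 23.3995000
  N ⇒ keep positive
  Lon: 8.0991′ = 0.134985°; total 0.1349850
  hemisphere W, so the sign is −
Point 3:
  Latitude: 60 + 44/60 + 1.9/3600 = 60.7338611
  N ⇒ keep positive
  λ: 46 + 57/60 + 40.98/3600 = 46.9613833
  E ⇒ keep positive

1. 79.441980, -75.921450
2. 23.399500, -0.134985
3. 60.733861, 46.961383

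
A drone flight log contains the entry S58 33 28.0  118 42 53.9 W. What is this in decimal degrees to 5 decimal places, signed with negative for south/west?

Latitude: 33′ + 28″ = 33.46667′; 58 + 33.46667/60 = 58.557778
S → negative
Lon: 118° + 42/60 + 53.9/3600 = 118 + 0.700000 + 0.014972 = 118.714972
hemisphere W, so the sign is −

-58.55778, -118.71497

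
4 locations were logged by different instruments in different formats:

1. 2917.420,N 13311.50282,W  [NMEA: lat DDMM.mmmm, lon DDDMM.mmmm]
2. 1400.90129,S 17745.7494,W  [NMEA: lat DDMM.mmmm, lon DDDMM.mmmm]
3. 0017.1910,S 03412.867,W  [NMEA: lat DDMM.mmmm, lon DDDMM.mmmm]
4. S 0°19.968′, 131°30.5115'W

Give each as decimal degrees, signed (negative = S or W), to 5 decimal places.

1. 29.29033, -133.19171
2. -14.01502, -177.76249
3. -0.28652, -34.21445
4. -0.33280, -131.50853

Point 1:
  φ: split at 2 digits → 29° and 17.42′; 29 + 17.42/60 = 29.290333
  N ⇒ keep positive
  Lon: degrees = first 3 digits = 133, minutes = 11.50282; 133 + 11.50282/60 = 133.191714
  W ⇒ negate
Point 2:
  Latitude: split at 2 digits → 14° and 0.90129′; 14 + 0.90129/60 = 14.015022
  S → negative
  Longitude: split at 3 digits → 177° and 45.7494′; 177 + 45.7494/60 = 177.762490
  hemisphere W, so the sign is −
Point 3:
  φ: degrees = first 2 digits = 0, minutes = 17.191; 0 + 17.191/60 = 0.286517
  hemisphere S, so the sign is −
  λ: split at 3 digits → 034° and 12.867′; 34 + 12.867/60 = 34.214450
  hemisphere W, so the sign is −
Point 4:
  φ: 19.968′ = 0.332800°; total 0.332800
  S → negative
  Lon: 30.5115′ = 0.508525°; total 131.508525
  W ⇒ negate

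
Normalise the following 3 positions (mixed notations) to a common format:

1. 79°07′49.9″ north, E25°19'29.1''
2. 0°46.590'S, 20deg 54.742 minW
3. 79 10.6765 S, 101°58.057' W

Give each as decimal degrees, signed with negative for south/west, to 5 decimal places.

1. 79.13053, 25.32475
2. -0.77650, -20.91237
3. -79.17794, -101.96762

Point 1:
  φ: 7′ + 49.9″ = 7.83167′; 79 + 7.83167/60 = 79.130528
  N → positive
  Lon: 25° + 19/60 + 29.1/3600 = 25 + 0.316667 + 0.008083 = 25.324750
  E ⇒ keep positive
Point 2:
  Lat: 46.59′ = 0.776500°; total 0.776500
  S → negative
  Lon: 20 + 54.742/60 = 20.912367
  hemisphere W, so the sign is −
Point 3:
  Latitude: 10.6765′ = 0.177942°; total 79.177942
  hemisphere S, so the sign is −
  Longitude: 101 + 58.057/60 = 101.967617
  hemisphere W, so the sign is −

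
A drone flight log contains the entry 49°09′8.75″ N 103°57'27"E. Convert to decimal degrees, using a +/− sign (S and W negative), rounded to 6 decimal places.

49.152431, 103.957500

Lat: 9′ + 8.75″ = 9.14583′; 49 + 9.14583/60 = 49.1524306
N → positive
Longitude: 103 + 57/60 + 27/3600 = 103.9575000
E ⇒ keep positive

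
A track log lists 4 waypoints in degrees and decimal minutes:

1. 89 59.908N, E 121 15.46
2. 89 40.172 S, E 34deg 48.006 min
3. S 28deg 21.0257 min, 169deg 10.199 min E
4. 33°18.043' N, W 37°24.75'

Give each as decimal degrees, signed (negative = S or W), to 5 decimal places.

1. 89.99847, 121.25767
2. -89.66953, 34.80010
3. -28.35043, 169.16998
4. 33.30072, -37.41250

Point 1:
  Lat: 89 + 59.908/60 = 89.998467
  N ⇒ keep positive
  Longitude: 121 + 15.46/60 = 121.257667
  E ⇒ keep positive
Point 2:
  Lat: 89 + 40.172/60 = 89.669533
  hemisphere S, so the sign is −
  λ: 48.006′ = 0.800100°; total 34.800100
  E ⇒ keep positive
Point 3:
  φ: 21.0257′ = 0.350428°; total 28.350428
  S → negative
  Longitude: 169 + 10.199/60 = 169.169983
  E ⇒ keep positive
Point 4:
  φ: 18.043′ = 0.300717°; total 33.300717
  N ⇒ keep positive
  Longitude: 24.75′ = 0.412500°; total 37.412500
  hemisphere W, so the sign is −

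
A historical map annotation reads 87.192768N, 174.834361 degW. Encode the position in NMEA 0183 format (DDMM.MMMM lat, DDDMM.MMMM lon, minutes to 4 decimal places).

8711.5661,N / 17450.0617,W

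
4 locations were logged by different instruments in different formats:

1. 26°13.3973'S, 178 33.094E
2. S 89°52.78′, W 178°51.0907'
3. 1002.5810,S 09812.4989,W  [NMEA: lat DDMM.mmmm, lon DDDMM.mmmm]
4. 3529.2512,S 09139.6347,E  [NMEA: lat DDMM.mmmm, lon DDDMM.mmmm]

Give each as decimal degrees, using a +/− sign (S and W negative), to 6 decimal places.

1. -26.223288, 178.551567
2. -89.879667, -178.851512
3. -10.043017, -98.208315
4. -35.487520, 91.660578

Point 1:
  Lat: 13.3973′ = 0.223288°; total 26.2232883
  hemisphere S, so the sign is −
  λ: 178 + 33.094/60 = 178.5515667
  E ⇒ keep positive
Point 2:
  Latitude: 52.78′ = 0.879667°; total 89.8796667
  S ⇒ negate
  Longitude: 51.0907′ = 0.851512°; total 178.8515117
  W ⇒ negate
Point 3:
  φ: split at 2 digits → 10° and 2.581′; 10 + 2.581/60 = 10.0430167
  hemisphere S, so the sign is −
  λ: degrees = first 3 digits = 98, minutes = 12.4989; 98 + 12.4989/60 = 98.2083150
  W ⇒ negate
Point 4:
  Lat: degrees = first 2 digits = 35, minutes = 29.2512; 35 + 29.2512/60 = 35.4875200
  hemisphere S, so the sign is −
  Longitude: degrees = first 3 digits = 91, minutes = 39.6347; 91 + 39.6347/60 = 91.6605783
  E → positive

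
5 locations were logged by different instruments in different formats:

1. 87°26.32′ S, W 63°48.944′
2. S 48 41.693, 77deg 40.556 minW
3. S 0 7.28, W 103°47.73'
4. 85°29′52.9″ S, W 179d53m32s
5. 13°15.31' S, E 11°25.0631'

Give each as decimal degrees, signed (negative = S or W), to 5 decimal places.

1. -87.43867, -63.81573
2. -48.69488, -77.67593
3. -0.12133, -103.79550
4. -85.49803, -179.89222
5. -13.25517, 11.41772

Point 1:
  Lat: 87 + 26.32/60 = 87.438667
  S → negative
  Lon: 48.944′ = 0.815733°; total 63.815733
  hemisphere W, so the sign is −
Point 2:
  Latitude: 48 + 41.693/60 = 48.694883
  hemisphere S, so the sign is −
  λ: 77 + 40.556/60 = 77.675933
  W ⇒ negate
Point 3:
  Lat: 7.28′ = 0.121333°; total 0.121333
  hemisphere S, so the sign is −
  λ: 47.73′ = 0.795500°; total 103.795500
  W ⇒ negate
Point 4:
  Lat: 85° + 29/60 + 52.9/3600 = 85 + 0.483333 + 0.014694 = 85.498028
  S → negative
  Longitude: 179° + 53/60 + 32/3600 = 179 + 0.883333 + 0.008889 = 179.892222
  W → negative
Point 5:
  φ: 15.31′ = 0.255167°; total 13.255167
  S ⇒ negate
  λ: 25.0631′ = 0.417718°; total 11.417718
  E → positive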